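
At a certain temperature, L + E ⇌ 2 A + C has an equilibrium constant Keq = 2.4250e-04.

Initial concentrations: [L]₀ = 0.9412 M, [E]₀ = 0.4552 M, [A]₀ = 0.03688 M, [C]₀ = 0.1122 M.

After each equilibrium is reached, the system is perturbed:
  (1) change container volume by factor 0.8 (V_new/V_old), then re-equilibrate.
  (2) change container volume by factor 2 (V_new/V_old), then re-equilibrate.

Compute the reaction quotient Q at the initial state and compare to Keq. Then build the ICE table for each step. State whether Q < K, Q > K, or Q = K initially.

Q₀ = 3.5620e-04 vs Keq = 2.4250e-04 ⇒ Q>K, reverse
Step 1:
                    L           E           A           C
  Initial      0.9412      0.4552     0.03688      0.1122
  Change     0.002947    0.002947   -0.005894   -0.002947
  Equil        0.9441      0.4581     0.03099      0.1093
  solve Keq expr → x = -0.002947; check Q = 2.4250e-04
Then change container volume by factor 0.8 (V_new/V_old).
Step 2:
                    L           E           A           C
  Initial        1.18      0.5727     0.03873      0.1366
  Change     0.001881    0.001881   -0.003763   -0.001881
  Equil         1.182      0.5746     0.03497      0.1347
  solve Keq expr → x = -0.001881; check Q = 2.4250e-04
Then change container volume by factor 2 (V_new/V_old).
Step 3:
                    L           E           A           C
  Initial       0.591      0.2873     0.01748     0.06734
  Change    -0.003234   -0.003234    0.006467    0.003234
  Equil        0.5878       0.284     0.02395     0.07058
  solve Keq expr → x = 0.003234; check Q = 2.4250e-04

Q₀ = 3.5620e-04; Q > K (proceeds reverse)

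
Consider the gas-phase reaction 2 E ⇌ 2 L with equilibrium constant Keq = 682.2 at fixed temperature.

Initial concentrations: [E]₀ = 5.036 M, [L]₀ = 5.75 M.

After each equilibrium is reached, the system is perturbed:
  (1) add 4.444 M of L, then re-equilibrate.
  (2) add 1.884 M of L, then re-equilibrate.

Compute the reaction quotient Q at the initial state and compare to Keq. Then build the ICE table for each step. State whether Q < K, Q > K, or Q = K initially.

Q₀ = 1.304 vs Keq = 682.2 ⇒ Q<K, forward
Step 1:
                    E           L
  Initial       5.036        5.75
  Change       -4.638       4.638
  Equil        0.3977       10.39
  solve Keq expr → x = 2.319; check Q = 682.2
Then add 4.444 M of L.
Step 2:
                    E           L
  Initial      0.3977       14.83
  Change       0.1639     -0.1639
  Equil        0.5616       14.67
  solve Keq expr → x = -0.08194; check Q = 682.2
Then add 1.884 M of L.
Step 3:
                    E           L
  Initial      0.5616       16.55
  Change      0.06947    -0.06947
  Equil        0.6311       16.48
  solve Keq expr → x = -0.03474; check Q = 682.2

Q₀ = 1.304; Q < K (proceeds forward)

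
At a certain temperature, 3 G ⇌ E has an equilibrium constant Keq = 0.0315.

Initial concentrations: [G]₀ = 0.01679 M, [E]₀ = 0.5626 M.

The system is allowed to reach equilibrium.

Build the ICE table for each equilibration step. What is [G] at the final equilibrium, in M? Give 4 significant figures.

[G]_eq = 1.429 M

Q₀ = 1.1886e+05 vs Keq = 0.0315 ⇒ Q>K, reverse
Step 1:
                  G         E
  init      0.01679    0.5626
  Δ           1.412   -0.4707
  eq          1.429    0.0919
  solve Keq expr → x = -0.4707; check Q = 0.0315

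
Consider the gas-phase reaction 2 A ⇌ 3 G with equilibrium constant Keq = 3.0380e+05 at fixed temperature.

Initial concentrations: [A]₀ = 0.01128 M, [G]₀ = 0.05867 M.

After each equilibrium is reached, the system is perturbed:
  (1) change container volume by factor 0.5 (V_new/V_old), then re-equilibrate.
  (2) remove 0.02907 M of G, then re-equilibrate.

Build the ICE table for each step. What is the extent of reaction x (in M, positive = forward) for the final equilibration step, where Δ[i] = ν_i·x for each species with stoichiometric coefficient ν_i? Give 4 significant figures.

Q₀ = 1.587 vs Keq = 3.0380e+05 ⇒ Q<K, forward
Step 1:
                   A          G
  Initial    0.01128    0.05867
  Change    -0.01124    0.01686
  Equil   3.7663e-05    0.07553
  solve Keq expr → x = 0.005621; check Q = 3.0380e+05
Then change container volume by factor 0.5 (V_new/V_old).
Step 2:
                   A          G
  Initial 7.5326e-05     0.1511
  Change  3.1152e-05 -4.6728e-05
  Equil   1.0648e-04      0.151
  solve Keq expr → x = -1.5576e-05; check Q = 3.0380e+05
Then remove 0.02907 M of G.
Step 3:
                   A          G
  Initial 1.0648e-04      0.122
  Change  -2.9172e-05 4.3757e-05
  Equil   7.7306e-05      0.122
  solve Keq expr → x = 1.4586e-05; check Q = 3.0380e+05

x = 1.4586e-05 M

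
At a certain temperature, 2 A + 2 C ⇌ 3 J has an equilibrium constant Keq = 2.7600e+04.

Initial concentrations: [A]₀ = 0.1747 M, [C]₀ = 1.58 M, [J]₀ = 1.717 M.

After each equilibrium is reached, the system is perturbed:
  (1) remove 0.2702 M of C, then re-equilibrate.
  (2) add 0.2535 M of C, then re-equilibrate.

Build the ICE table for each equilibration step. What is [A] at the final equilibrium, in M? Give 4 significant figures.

Q₀ = 66.44 vs Keq = 2.7600e+04 ⇒ Q<K, forward
Step 1:
                   A          C          J
  init        0.1747       1.58      1.717
  Δ           -0.163     -0.163     0.2445
  eq         0.01167      1.417      1.962
  solve Keq expr → x = 0.08151; check Q = 2.7600e+04
Then remove 0.2702 M of C.
Step 2:
                   A          C          J
  init       0.01167      1.147      1.962
  Δ         0.002672   0.002672  -0.004008
  eq         0.01434      1.149      1.958
  solve Keq expr → x = -0.001336; check Q = 2.7600e+04
Then add 0.2535 M of C.
Step 3:
                   A          C          J
  init       0.01434      1.403      1.958
  Δ        -0.002536  -0.002536   0.003804
  eq         0.01181        1.4      1.961
  solve Keq expr → x = 0.001268; check Q = 2.7600e+04

[A]_eq = 0.01181 M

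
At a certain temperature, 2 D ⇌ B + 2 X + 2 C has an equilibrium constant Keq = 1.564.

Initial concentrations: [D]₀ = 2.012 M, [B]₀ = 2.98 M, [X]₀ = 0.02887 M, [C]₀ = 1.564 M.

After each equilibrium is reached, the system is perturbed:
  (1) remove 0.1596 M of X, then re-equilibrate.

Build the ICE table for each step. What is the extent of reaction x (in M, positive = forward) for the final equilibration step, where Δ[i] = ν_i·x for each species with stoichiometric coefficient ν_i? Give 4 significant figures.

x = 0.0499 M

Q₀ = 0.001501 vs Keq = 1.564 ⇒ Q<K, forward
Step 1:
                    D           B           X           C
  Initial       2.012        2.98     0.02887       1.564
  Change      -0.4883      0.2441      0.4883      0.4883
  Equil         1.524       3.224      0.5171       2.052
  solve Keq expr → x = 0.2441; check Q = 1.564
Then remove 0.1596 M of X.
Step 2:
                    D           B           X           C
  Initial       1.524       3.224      0.3575       2.052
  Change      -0.0998      0.0499      0.0998      0.0998
  Equil         1.424       3.274      0.4573       2.152
  solve Keq expr → x = 0.0499; check Q = 1.564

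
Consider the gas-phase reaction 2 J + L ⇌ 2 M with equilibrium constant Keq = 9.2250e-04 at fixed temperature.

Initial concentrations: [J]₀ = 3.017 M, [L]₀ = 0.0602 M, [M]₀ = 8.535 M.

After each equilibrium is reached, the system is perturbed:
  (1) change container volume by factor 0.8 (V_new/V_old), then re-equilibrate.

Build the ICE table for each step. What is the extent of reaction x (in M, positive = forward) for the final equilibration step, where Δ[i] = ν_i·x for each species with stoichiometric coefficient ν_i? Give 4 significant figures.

x = 0.0438 M

Q₀ = 132.9 vs Keq = 9.2250e-04 ⇒ Q>K, reverse
Step 1:
                   J          L          M
  init         3.017     0.0602      8.535
  Δ            7.874      3.937     -7.874
  eq           10.89      3.997     0.6613
  solve Keq expr → x = -3.937; check Q = 9.2250e-04
Then change container volume by factor 0.8 (V_new/V_old).
Step 2:
                   J          L          M
  init         13.61      4.996     0.8266
  Δ         -0.08759    -0.0438    0.08759
  eq           13.53      4.953     0.9142
  solve Keq expr → x = 0.0438; check Q = 9.2250e-04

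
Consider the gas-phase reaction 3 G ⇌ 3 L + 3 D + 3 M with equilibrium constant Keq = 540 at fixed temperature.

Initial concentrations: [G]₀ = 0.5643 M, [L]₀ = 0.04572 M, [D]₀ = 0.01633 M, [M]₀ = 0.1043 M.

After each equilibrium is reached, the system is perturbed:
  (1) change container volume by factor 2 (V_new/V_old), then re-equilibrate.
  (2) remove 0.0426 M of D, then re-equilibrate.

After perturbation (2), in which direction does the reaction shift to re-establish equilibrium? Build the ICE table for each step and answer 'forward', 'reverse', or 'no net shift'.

Q₀ = 2.6278e-12 vs Keq = 540 ⇒ Q<K, forward
Step 1:
                   G          L          D          M
  init        0.5643    0.04572    0.01633     0.1043
  Δ          -0.5387     0.5387     0.5387     0.5387
  eq         0.02561     0.5844      0.555      0.643
  solve Keq expr → x = 0.1796; check Q = 540
Then change container volume by factor 2 (V_new/V_old).
Step 2:
                   G          L          D          M
  init       0.01281     0.2922     0.2775     0.3215
  Δ        -0.009293   0.009293   0.009293   0.009293
  eq        0.003513     0.3015     0.2868     0.3308
  solve Keq expr → x = 0.003098; check Q = 540
Then remove 0.0426 M of D.
Step 3:
                   G          L          D          M
  init      0.003513     0.3015     0.2442     0.3308
  Δ       -5.0591e-04 5.0591e-04 5.0591e-04 5.0591e-04
  eq        0.003007      0.302     0.2447     0.3313
  solve Keq expr → x = 1.6864e-04; check Q = 540

Direction: forward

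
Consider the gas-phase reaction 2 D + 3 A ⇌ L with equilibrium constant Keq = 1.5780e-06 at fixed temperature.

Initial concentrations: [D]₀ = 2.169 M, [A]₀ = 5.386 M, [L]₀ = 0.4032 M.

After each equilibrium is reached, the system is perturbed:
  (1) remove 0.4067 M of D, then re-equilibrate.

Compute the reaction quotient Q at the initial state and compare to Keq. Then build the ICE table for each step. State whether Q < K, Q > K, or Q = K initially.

Q₀ = 5.4853e-04 vs Keq = 1.5780e-06 ⇒ Q>K, reverse
Step 1:
                   D          A          L
  init         2.169      5.386     0.4032
  Δ           0.7985      1.198    -0.3992
  eq           2.967      6.584   0.003965
  solve Keq expr → x = -0.3992; check Q = 1.5780e-06
Then remove 0.4067 M of D.
Step 2:
                   D          A          L
  init         2.561      6.584   0.003965
  Δ         0.002008   0.003011  -0.001004
  eq           2.563      6.587   0.002962
  solve Keq expr → x = -0.001004; check Q = 1.5780e-06

Q₀ = 5.4853e-04; Q > K (proceeds reverse)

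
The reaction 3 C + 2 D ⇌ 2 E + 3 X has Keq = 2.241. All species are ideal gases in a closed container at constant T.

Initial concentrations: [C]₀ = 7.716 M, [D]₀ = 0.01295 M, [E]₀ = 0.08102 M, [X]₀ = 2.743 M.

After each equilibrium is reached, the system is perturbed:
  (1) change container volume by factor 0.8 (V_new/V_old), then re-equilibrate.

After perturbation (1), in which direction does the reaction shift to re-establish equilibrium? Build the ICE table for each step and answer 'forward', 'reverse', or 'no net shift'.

Direction: no net shift

Q₀ = 1.759 vs Keq = 2.241 ⇒ Q<K, forward
Step 1:
                    C           D           E           X
  init          7.716     0.01295     0.08102       2.743
  Δ         -0.001921   -0.001281    0.001281    0.001921
  eq            7.714     0.01167      0.0823       2.745
  solve Keq expr → x = 6.4027e-04; check Q = 2.241
Then change container volume by factor 0.8 (V_new/V_old).
Step 2:
                    C           D           E           X
  init          9.643     0.01459      0.1029       3.431
  Δ                 0           0           0           0
  eq            9.643     0.01459      0.1029       3.431
  solve Keq expr → x = 0; check Q = 2.241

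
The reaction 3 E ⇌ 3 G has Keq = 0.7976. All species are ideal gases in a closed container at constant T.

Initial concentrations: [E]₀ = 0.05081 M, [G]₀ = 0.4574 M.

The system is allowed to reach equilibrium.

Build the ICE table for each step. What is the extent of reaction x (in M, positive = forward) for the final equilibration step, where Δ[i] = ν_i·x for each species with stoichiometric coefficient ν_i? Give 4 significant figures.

x = -0.07096 M

Q₀ = 729.5 vs Keq = 0.7976 ⇒ Q>K, reverse
Step 1:
                   E          G
  init       0.05081     0.4574
  Δ           0.2129    -0.2129
  eq          0.2637     0.2445
  solve Keq expr → x = -0.07096; check Q = 0.7976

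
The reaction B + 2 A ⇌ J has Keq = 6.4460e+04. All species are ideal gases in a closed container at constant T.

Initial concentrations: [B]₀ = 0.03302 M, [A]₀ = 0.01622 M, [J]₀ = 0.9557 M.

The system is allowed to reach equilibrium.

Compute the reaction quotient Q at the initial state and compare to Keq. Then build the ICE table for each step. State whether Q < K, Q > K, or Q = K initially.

Q₀ = 1.1001e+05 vs Keq = 6.4460e+04 ⇒ Q>K, reverse
Step 1:
                    B           A           J
  init        0.03302     0.01622      0.9557
  Δ          0.002145     0.00429   -0.002145
  eq          0.03517     0.02051      0.9536
  solve Keq expr → x = -0.002145; check Q = 6.4460e+04

Q₀ = 1.1001e+05; Q > K (proceeds reverse)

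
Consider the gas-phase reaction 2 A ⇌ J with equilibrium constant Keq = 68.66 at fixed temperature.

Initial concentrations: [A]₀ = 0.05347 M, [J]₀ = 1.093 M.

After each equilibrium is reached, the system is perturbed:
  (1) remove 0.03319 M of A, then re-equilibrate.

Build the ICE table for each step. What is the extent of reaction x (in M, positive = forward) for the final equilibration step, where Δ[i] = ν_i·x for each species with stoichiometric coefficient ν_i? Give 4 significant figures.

x = -0.01612 M

Q₀ = 382.3 vs Keq = 68.66 ⇒ Q>K, reverse
Step 1:
                   A          J
  I          0.05347      1.093
  C          0.07065   -0.03532
  E           0.1241      1.058
  solve Keq expr → x = -0.03532; check Q = 68.66
Then remove 0.03319 M of A.
Step 2:
                   A          J
  I          0.09093      1.058
  C          0.03224   -0.01612
  E           0.1232      1.042
  solve Keq expr → x = -0.01612; check Q = 68.66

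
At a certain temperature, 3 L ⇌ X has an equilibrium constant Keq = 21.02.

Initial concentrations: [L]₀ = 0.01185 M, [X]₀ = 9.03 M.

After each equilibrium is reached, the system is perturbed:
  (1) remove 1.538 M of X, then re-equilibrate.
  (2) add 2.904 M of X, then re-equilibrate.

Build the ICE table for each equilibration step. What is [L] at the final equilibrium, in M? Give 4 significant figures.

[L]_eq = 0.7842 M

Q₀ = 5.4267e+06 vs Keq = 21.02 ⇒ Q>K, reverse
Step 1:
                    L           X
  I           0.01185        9.03
  C            0.7358     -0.2453
  E            0.7477       8.785
  solve Keq expr → x = -0.2453; check Q = 21.02
Then remove 1.538 M of X.
Step 2:
                    L           X
  I            0.7477       7.247
  C          -0.04597     0.01532
  E            0.7017       7.262
  solve Keq expr → x = 0.01532; check Q = 21.02
Then add 2.904 M of X.
Step 3:
                    L           X
  I            0.7017       10.17
  C           0.08255    -0.02752
  E            0.7842       10.14
  solve Keq expr → x = -0.02752; check Q = 21.02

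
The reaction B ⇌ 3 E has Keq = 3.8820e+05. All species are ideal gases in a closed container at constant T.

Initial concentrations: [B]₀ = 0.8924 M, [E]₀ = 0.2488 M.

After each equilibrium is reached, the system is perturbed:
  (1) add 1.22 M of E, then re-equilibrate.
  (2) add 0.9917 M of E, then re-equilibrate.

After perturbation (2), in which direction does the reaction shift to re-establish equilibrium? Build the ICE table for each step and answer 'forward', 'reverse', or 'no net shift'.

Q₀ = 0.01726 vs Keq = 3.8820e+05 ⇒ Q<K, forward
Step 1:
                   B          E
  Initial     0.8924     0.2488
  Change     -0.8923      2.677
  Equil   6.4518e-05      2.926
  solve Keq expr → x = 0.8923; check Q = 3.8820e+05
Then add 1.22 M of E.
Step 2:
                   B          E
  Initial 6.4518e-05      4.146
  Change  1.1899e-04 -3.5698e-04
  Equil   1.8351e-04      4.145
  solve Keq expr → x = -1.1899e-04; check Q = 3.8820e+05
Then add 0.9917 M of E.
Step 3:
                   B          E
  Initial 1.8351e-04      5.137
  Change  1.6562e-04 -4.9686e-04
  Equil   3.4913e-04      5.137
  solve Keq expr → x = -1.6562e-04; check Q = 3.8820e+05

Direction: reverse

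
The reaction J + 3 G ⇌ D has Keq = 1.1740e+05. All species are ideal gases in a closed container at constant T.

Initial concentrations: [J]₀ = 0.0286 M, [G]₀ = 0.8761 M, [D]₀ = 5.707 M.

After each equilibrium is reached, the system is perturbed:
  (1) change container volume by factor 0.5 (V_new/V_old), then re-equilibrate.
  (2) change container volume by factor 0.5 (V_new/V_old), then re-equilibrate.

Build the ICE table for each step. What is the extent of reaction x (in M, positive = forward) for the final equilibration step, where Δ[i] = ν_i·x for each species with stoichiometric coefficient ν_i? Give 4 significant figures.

x = 4.3296e-05 M

Q₀ = 296.7 vs Keq = 1.1740e+05 ⇒ Q<K, forward
Step 1:
                  J         G         D
  init       0.0286    0.8761     5.707
  Δ         -0.0285   -0.0855    0.0285
  eq      9.8864e-05    0.7906     5.736
  solve Keq expr → x = 0.0285; check Q = 1.1740e+05
Then change container volume by factor 0.5 (V_new/V_old).
Step 2:
                  J         G         D
  init    1.9773e-04     1.581     11.47
  Δ       -1.7299e-04 -5.1896e-04 1.7299e-04
  eq      2.4741e-05     1.581     11.47
  solve Keq expr → x = 1.7299e-04; check Q = 1.1740e+05
Then change container volume by factor 0.5 (V_new/V_old).
Step 3:
                  J         G         D
  init    4.9481e-05     3.161     22.94
  Δ       -4.3296e-05 -1.2989e-04 4.3296e-05
  eq      6.1860e-06     3.161     22.94
  solve Keq expr → x = 4.3296e-05; check Q = 1.1740e+05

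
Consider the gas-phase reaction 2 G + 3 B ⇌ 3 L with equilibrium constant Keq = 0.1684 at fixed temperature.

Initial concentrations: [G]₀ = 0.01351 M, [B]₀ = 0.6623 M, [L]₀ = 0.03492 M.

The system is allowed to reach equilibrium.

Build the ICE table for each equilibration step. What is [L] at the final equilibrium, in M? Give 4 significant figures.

Q₀ = 0.8031 vs Keq = 0.1684 ⇒ Q>K, reverse
Step 1:
                   G          B          L
  I          0.01351     0.6623    0.03492
  C         0.005619   0.008428  -0.008428
  E          0.01913     0.6707    0.02649
  solve Keq expr → x = -0.002809; check Q = 0.1684

[L]_eq = 0.02649 M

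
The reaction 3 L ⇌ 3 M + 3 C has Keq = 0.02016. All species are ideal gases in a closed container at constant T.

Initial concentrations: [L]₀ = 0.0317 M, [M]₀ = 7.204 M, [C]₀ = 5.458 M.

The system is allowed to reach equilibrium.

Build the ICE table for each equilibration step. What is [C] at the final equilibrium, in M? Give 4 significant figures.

Q₀ = 1.9083e+09 vs Keq = 0.02016 ⇒ Q>K, reverse
Step 1:
                  L         M         C
  I          0.0317     7.204     5.458
  C           4.882    -4.882    -4.882
  E           4.914     2.322     0.576
  solve Keq expr → x = -1.627; check Q = 0.02016

[C]_eq = 0.576 M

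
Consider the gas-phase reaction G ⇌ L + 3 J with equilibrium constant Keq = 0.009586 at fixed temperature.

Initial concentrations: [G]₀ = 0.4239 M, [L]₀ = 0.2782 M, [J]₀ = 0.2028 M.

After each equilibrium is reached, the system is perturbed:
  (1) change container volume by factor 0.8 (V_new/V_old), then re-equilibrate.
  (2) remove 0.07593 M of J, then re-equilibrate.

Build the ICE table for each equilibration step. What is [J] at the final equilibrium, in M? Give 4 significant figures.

[J]_eq = 0.2369 M

Q₀ = 0.005474 vs Keq = 0.009586 ⇒ Q<K, forward
Step 1:
                   G          L          J
  Initial     0.4239     0.2782     0.2028
  Change    -0.01198    0.01198    0.03594
  Equil       0.4119     0.2902     0.2387
  solve Keq expr → x = 0.01198; check Q = 0.009586
Then change container volume by factor 0.8 (V_new/V_old).
Step 2:
                   G          L          J
  Initial     0.5149     0.3627     0.2984
  Change     0.01765   -0.01765   -0.05294
  Equil       0.5325     0.3451     0.2455
  solve Keq expr → x = -0.01765; check Q = 0.009586
Then remove 0.07593 M of J.
Step 3:
                   G          L          J
  Initial     0.5325     0.3451     0.1696
  Change    -0.02246    0.02246    0.06739
  Equil       0.5101     0.3675     0.2369
  solve Keq expr → x = 0.02246; check Q = 0.009586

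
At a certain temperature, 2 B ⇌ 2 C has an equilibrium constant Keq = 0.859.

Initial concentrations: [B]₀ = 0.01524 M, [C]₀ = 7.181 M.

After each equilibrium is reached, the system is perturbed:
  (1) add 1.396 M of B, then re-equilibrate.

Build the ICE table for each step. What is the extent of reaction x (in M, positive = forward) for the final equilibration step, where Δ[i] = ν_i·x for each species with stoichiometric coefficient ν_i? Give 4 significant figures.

Q₀ = 2.2202e+05 vs Keq = 0.859 ⇒ Q>K, reverse
Step 1:
                  B         C
  Initial   0.01524     7.181
  Change       3.72     -3.72
  Equil       3.735     3.461
  solve Keq expr → x = -1.86; check Q = 0.859
Then add 1.396 M of B.
Step 2:
                  B         C
  Initial     5.131     3.461
  Change    -0.6715    0.6715
  Equil       4.459     4.133
  solve Keq expr → x = 0.3357; check Q = 0.859

x = 0.3357 M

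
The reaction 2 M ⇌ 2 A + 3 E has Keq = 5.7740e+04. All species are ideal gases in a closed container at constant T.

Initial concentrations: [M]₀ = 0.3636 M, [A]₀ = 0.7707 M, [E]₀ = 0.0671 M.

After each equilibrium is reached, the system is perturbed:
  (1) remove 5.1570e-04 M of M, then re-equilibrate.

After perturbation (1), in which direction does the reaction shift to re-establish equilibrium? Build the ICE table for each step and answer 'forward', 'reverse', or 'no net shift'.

Q₀ = 0.001357 vs Keq = 5.7740e+04 ⇒ Q<K, forward
Step 1:
                  M         A         E
  Initial    0.3636    0.7707    0.0671
  Change    -0.3614    0.3614     0.542
  Equil     0.00224     1.132    0.6091
  solve Keq expr → x = 0.1807; check Q = 5.7740e+04
Then remove 5.1570e-04 M of M.
Step 2:
                  M         A         E
  Initial  0.001724     1.132    0.6091
  Change  5.1047e-04 -5.1047e-04 -7.6571e-04
  Equil    0.002235     1.132    0.6084
  solve Keq expr → x = -2.5524e-04; check Q = 5.7740e+04

Direction: reverse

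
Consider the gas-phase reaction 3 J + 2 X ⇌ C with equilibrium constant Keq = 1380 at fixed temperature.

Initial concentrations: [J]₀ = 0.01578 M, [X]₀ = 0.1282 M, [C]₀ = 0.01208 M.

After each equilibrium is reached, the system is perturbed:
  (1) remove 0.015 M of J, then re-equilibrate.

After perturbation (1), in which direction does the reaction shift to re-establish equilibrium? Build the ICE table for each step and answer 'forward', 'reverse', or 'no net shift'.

Q₀ = 1.8706e+05 vs Keq = 1380 ⇒ Q>K, reverse
Step 1:
                  J         X         C
  I         0.01578    0.1282   0.01208
  C         0.02847   0.01898  -0.00949
  E         0.04425    0.1472   0.00259
  solve Keq expr → x = -0.00949; check Q = 1380
Then remove 0.015 M of J.
Step 2:
                  J         X         C
  I         0.02925    0.1472   0.00259
  C        0.004263  0.002842 -0.001421
  E         0.03351      0.15  0.001169
  solve Keq expr → x = -0.001421; check Q = 1380

Direction: reverse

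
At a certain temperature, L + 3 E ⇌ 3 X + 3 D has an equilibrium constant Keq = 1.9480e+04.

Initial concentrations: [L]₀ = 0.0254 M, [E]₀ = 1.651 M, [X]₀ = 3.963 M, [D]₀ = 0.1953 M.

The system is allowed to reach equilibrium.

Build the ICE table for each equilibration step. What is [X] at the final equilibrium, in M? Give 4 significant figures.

[X]_eq = 4.039 M

Q₀ = 4.056 vs Keq = 1.9480e+04 ⇒ Q<K, forward
Step 1:
                   L          E          X          D
  Initial     0.0254      1.651      3.963     0.1953
  Change    -0.02538   -0.07615    0.07615    0.07615
  Equil   1.7323e-05      1.575      4.039     0.2714
  solve Keq expr → x = 0.02538; check Q = 1.9480e+04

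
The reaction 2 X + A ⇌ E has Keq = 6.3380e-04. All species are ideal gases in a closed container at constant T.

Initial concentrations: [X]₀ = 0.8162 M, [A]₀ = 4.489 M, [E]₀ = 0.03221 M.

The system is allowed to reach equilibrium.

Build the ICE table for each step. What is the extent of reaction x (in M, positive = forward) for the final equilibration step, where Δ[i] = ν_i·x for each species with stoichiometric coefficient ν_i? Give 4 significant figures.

Q₀ = 0.01077 vs Keq = 6.3380e-04 ⇒ Q>K, reverse
Step 1:
                   X          A          E
  I           0.8162      4.489    0.03221
  C          0.06002    0.03001   -0.03001
  E           0.8762      4.519   0.002199
  solve Keq expr → x = -0.03001; check Q = 6.3380e-04

x = -0.03001 M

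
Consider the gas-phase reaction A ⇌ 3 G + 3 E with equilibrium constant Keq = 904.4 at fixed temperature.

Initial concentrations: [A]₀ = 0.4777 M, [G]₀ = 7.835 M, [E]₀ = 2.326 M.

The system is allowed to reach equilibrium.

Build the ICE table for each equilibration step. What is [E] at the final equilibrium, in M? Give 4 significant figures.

Q₀ = 1.2670e+04 vs Keq = 904.4 ⇒ Q>K, reverse
Step 1:
                  A         G         E
  Initial    0.4777     7.835     2.326
  Change     0.3349    -1.005    -1.005
  Equil      0.8126      6.83     1.321
  solve Keq expr → x = -0.3349; check Q = 904.4

[E]_eq = 1.321 M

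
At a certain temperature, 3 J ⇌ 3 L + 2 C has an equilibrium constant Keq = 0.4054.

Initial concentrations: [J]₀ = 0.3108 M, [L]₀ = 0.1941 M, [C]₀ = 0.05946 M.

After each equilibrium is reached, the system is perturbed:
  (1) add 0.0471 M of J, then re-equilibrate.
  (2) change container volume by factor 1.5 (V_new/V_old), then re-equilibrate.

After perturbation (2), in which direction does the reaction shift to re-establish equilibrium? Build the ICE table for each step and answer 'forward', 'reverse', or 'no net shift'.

Q₀ = 8.6116e-04 vs Keq = 0.4054 ⇒ Q<K, forward
Step 1:
                  J         L         C
  init       0.3108    0.1941   0.05946
  Δ         -0.1635    0.1635     0.109
  eq         0.1473    0.3576    0.1684
  solve Keq expr → x = 0.05449; check Q = 0.4054
Then add 0.0471 M of J.
Step 2:
                  J         L         C
  init       0.1944    0.3576    0.1684
  Δ        -0.02585   0.02585   0.01723
  eq         0.1686    0.3834    0.1857
  solve Keq expr → x = 0.008616; check Q = 0.4054
Then change container volume by factor 1.5 (V_new/V_old).
Step 3:
                  J         L         C
  init       0.1124    0.2556    0.1238
  Δ        -0.01605   0.01605    0.0107
  eq        0.09634    0.2717    0.1345
  solve Keq expr → x = 0.005351; check Q = 0.4054

Direction: forward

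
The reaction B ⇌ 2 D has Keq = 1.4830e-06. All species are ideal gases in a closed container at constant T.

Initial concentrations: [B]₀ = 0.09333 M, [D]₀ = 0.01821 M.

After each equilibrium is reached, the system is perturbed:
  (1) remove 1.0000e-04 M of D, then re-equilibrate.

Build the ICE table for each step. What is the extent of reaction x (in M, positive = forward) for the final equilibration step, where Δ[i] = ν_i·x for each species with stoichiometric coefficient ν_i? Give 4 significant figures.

x = 4.9952e-05 M

Q₀ = 0.003553 vs Keq = 1.4830e-06 ⇒ Q>K, reverse
Step 1:
                   B          D
  I          0.09333    0.01821
  C          0.00891   -0.01782
  E           0.1022 3.8939e-04
  solve Keq expr → x = -0.00891; check Q = 1.4830e-06
Then remove 1.0000e-04 M of D.
Step 2:
                   B          D
  I           0.1022 2.8939e-04
  C       -4.9952e-05 9.9905e-05
  E           0.1022 3.8929e-04
  solve Keq expr → x = 4.9952e-05; check Q = 1.4830e-06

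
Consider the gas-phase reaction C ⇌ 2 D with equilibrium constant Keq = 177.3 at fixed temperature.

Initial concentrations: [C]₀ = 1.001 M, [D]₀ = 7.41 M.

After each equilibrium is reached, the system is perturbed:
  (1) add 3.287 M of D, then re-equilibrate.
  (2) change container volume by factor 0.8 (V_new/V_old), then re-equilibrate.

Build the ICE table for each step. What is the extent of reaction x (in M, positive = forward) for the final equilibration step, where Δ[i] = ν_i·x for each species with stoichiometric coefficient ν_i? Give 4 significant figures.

Q₀ = 54.85 vs Keq = 177.3 ⇒ Q<K, forward
Step 1:
                  C         D
  init        1.001      7.41
  Δ         -0.5857     1.171
  eq         0.4153     8.581
  solve Keq expr → x = 0.5857; check Q = 177.3
Then add 3.287 M of D.
Step 2:
                  C         D
  init       0.4153     11.87
  Δ          0.3007   -0.6013
  eq          0.716     11.27
  solve Keq expr → x = -0.3007; check Q = 177.3
Then change container volume by factor 0.8 (V_new/V_old).
Step 3:
                  C         D
  init        0.895     14.08
  Δ          0.1703   -0.3406
  eq          1.065     13.74
  solve Keq expr → x = -0.1703; check Q = 177.3

x = -0.1703 M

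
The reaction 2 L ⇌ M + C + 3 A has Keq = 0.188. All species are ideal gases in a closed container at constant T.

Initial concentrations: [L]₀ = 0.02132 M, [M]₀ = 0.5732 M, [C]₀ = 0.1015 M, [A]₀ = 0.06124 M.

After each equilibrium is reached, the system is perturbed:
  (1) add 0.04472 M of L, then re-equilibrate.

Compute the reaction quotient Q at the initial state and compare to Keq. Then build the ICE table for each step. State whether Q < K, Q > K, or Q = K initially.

Q₀ = 0.0294 vs Keq = 0.188 ⇒ Q<K, forward
Step 1:
                   L          M          C          A
  Initial    0.02132     0.5732     0.1015    0.06124
  Change   -0.009475   0.004738   0.004738    0.01421
  Equil      0.01184     0.5779     0.1062    0.07545
  solve Keq expr → x = 0.004738; check Q = 0.188
Then add 0.04472 M of L.
Step 2:
                   L          M          C          A
  Initial    0.05656     0.5779     0.1062    0.07545
  Change    -0.03046    0.01523    0.01523    0.04569
  Equil       0.0261     0.5932     0.1215     0.1211
  solve Keq expr → x = 0.01523; check Q = 0.188

Q₀ = 0.0294; Q < K (proceeds forward)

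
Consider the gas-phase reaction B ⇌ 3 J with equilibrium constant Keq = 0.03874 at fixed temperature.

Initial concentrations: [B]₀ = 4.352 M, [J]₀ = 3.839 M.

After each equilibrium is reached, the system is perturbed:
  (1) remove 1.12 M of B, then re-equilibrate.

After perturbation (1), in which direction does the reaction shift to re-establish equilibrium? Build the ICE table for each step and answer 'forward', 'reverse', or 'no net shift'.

Direction: reverse

Q₀ = 13 vs Keq = 0.03874 ⇒ Q>K, reverse
Step 1:
                    B           J
  init          4.352       3.839
  Δ             1.081      -3.244
  eq            5.433      0.5949
  solve Keq expr → x = -1.081; check Q = 0.03874
Then remove 1.12 M of B.
Step 2:
                    B           J
  init          4.313      0.5949
  Δ           0.01448    -0.04344
  eq            4.328      0.5514
  solve Keq expr → x = -0.01448; check Q = 0.03874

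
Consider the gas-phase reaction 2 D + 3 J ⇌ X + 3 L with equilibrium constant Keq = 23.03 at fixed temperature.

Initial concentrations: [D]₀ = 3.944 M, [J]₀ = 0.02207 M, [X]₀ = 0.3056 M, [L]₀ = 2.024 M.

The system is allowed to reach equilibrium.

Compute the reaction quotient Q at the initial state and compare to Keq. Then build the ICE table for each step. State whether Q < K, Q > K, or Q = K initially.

Q₀ = 1.5153e+04 vs Keq = 23.03 ⇒ Q>K, reverse
Step 1:
                  D         J         X         L
  I           3.944   0.02207    0.3056     2.024
  C         0.09582    0.1437  -0.04791   -0.1437
  E            4.04    0.1658    0.2577      1.88
  solve Keq expr → x = -0.04791; check Q = 23.03

Q₀ = 1.5153e+04; Q > K (proceeds reverse)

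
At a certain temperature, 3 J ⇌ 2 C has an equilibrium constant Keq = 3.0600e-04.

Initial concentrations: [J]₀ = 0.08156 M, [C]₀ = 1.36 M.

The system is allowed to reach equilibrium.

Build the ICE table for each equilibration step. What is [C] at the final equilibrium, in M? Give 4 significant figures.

[C]_eq = 0.05115 M

Q₀ = 3409 vs Keq = 3.0600e-04 ⇒ Q>K, reverse
Step 1:
                  J         C
  I         0.08156      1.36
  C           1.963    -1.309
  E           2.045   0.05115
  solve Keq expr → x = -0.6544; check Q = 3.0600e-04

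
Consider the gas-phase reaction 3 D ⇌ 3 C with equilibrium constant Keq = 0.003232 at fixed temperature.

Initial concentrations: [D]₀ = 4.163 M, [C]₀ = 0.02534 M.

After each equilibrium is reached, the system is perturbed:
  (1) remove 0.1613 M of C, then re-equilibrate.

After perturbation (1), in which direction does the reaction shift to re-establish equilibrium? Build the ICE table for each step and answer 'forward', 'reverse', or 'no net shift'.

Q₀ = 2.2553e-07 vs Keq = 0.003232 ⇒ Q<K, forward
Step 1:
                    D           C
  Initial       4.163     0.02534
  Change      -0.5141      0.5141
  Equil         3.649      0.5395
  solve Keq expr → x = 0.1714; check Q = 0.003232
Then remove 0.1613 M of C.
Step 2:
                    D           C
  Initial       3.649      0.3782
  Change      -0.1405      0.1405
  Equil         3.508      0.5187
  solve Keq expr → x = 0.04684; check Q = 0.003232

Direction: forward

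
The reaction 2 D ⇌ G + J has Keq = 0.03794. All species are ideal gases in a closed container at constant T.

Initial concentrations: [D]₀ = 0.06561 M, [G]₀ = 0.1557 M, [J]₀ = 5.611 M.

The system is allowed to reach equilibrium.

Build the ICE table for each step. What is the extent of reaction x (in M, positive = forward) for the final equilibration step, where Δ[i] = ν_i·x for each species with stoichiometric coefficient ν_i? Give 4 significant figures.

Q₀ = 202.9 vs Keq = 0.03794 ⇒ Q>K, reverse
Step 1:
                    D           G           J
  I           0.06561      0.1557       5.611
  C            0.3094     -0.1547     -0.1547
  E            0.3751  9.7811e-04       5.456
  solve Keq expr → x = -0.1547; check Q = 0.03794

x = -0.1547 M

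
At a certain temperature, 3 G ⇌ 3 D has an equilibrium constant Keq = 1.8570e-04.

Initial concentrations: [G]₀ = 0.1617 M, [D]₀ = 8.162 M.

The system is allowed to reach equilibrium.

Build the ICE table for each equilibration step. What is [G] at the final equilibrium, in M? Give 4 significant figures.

Q₀ = 1.2861e+05 vs Keq = 1.8570e-04 ⇒ Q>K, reverse
Step 1:
                    G           D
  I            0.1617       8.162
  C             7.713      -7.713
  E             7.874      0.4493
  solve Keq expr → x = -2.571; check Q = 1.8570e-04

[G]_eq = 7.874 M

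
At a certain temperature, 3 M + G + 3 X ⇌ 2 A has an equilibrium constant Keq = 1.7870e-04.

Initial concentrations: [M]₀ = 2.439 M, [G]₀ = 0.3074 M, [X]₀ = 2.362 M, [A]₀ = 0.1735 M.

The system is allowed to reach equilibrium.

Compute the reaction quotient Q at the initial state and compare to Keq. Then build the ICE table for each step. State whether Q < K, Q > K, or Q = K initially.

Q₀ = 5.1218e-04; Q > K (proceeds reverse)

Q₀ = 5.1218e-04 vs Keq = 1.7870e-04 ⇒ Q>K, reverse
Step 1:
                    M           G           X           A
  init          2.439      0.3074       2.362      0.1735
  Δ           0.08263     0.02754     0.08263    -0.05509
  eq            2.522      0.3349       2.445      0.1184
  solve Keq expr → x = -0.02754; check Q = 1.7870e-04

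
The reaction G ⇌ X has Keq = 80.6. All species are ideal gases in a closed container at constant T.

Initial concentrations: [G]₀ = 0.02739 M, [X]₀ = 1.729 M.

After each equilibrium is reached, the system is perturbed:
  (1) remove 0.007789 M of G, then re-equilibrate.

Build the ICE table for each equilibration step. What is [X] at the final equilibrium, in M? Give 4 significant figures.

Q₀ = 63.13 vs Keq = 80.6 ⇒ Q<K, forward
Step 1:
                  G         X
  Initial   0.02739     1.729
  Change  -0.005866  0.005866
  Equil     0.02152     1.735
  solve Keq expr → x = 0.005866; check Q = 80.6
Then remove 0.007789 M of G.
Step 2:
                  G         X
  Initial   0.01374     1.735
  Change   0.007694 -0.007694
  Equil     0.02143     1.727
  solve Keq expr → x = -0.007694; check Q = 80.6

[X]_eq = 1.727 M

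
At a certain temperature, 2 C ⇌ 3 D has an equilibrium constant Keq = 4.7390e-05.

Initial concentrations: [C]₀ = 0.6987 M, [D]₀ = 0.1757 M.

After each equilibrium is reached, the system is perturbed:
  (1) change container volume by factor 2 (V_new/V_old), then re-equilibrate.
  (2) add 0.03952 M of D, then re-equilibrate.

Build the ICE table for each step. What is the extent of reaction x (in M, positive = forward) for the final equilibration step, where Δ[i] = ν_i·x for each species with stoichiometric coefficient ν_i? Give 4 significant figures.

x = -0.01289 M

Q₀ = 0.01111 vs Keq = 4.7390e-05 ⇒ Q>K, reverse
Step 1:
                   C          D
  I           0.6987     0.1757
  C          0.09643    -0.1446
  E           0.7951    0.03106
  solve Keq expr → x = -0.04821; check Q = 4.7390e-05
Then change container volume by factor 2 (V_new/V_old).
Step 2:
                   C          D
  I           0.3976    0.01553
  C        -0.002633    0.00395
  E           0.3949    0.01948
  solve Keq expr → x = 0.001317; check Q = 4.7390e-05
Then add 0.03952 M of D.
Step 3:
                   C          D
  I           0.3949      0.059
  C          0.02579   -0.03868
  E           0.4207    0.02032
  solve Keq expr → x = -0.01289; check Q = 4.7390e-05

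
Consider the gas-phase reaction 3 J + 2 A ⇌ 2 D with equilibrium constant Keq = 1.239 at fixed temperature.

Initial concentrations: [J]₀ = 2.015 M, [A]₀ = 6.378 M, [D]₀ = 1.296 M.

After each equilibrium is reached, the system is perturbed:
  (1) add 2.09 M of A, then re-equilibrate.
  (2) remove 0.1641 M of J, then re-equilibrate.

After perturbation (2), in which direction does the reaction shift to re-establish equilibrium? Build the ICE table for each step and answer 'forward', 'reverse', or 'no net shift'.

Direction: reverse

Q₀ = 0.005047 vs Keq = 1.239 ⇒ Q<K, forward
Step 1:
                    J           A           D
  Initial       2.015       6.378       1.296
  Change       -1.489     -0.9925      0.9925
  Equil        0.5263       5.386       2.288
  solve Keq expr → x = 0.4962; check Q = 1.239
Then add 2.09 M of A.
Step 2:
                    J           A           D
  Initial      0.5263       7.476       2.288
  Change      -0.0933     -0.0622      0.0622
  Equil        0.4329       7.413       2.351
  solve Keq expr → x = 0.0311; check Q = 1.239
Then remove 0.1641 M of J.
Step 3:
                    J           A           D
  Initial      0.2688       7.413       2.351
  Change       0.1482     0.09879    -0.09879
  Equil         0.417       7.512       2.252
  solve Keq expr → x = -0.0494; check Q = 1.239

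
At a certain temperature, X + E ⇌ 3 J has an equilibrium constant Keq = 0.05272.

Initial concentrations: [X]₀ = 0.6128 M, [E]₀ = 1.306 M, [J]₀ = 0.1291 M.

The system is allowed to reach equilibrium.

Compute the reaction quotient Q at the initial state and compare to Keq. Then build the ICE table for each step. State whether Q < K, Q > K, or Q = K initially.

Q₀ = 0.002689 vs Keq = 0.05272 ⇒ Q<K, forward
Step 1:
                  X         E         J
  Initial    0.6128     1.306    0.1291
  Change    -0.0667   -0.0667    0.2001
  Equil      0.5461     1.239    0.3292
  solve Keq expr → x = 0.0667; check Q = 0.05272

Q₀ = 0.002689; Q < K (proceeds forward)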